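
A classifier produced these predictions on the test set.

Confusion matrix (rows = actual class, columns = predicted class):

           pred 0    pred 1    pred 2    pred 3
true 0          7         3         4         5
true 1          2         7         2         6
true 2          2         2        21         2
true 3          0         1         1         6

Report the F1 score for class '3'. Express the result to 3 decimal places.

0.444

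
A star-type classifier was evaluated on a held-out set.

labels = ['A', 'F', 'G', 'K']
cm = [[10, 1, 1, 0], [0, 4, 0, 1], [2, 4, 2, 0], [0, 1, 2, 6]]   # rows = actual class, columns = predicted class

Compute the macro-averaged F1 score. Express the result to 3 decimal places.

Per-class F1 score (2·TP/(2·TP+FP+FN)):
  A: TP=10, FP=0+2+0=2, FN=1+1+0=2 → 20/24 = 0.8333
  F: TP=4, FP=1+4+1=6, FN=0+0+1=1 → 8/15 = 0.5333
  G: TP=2, FP=1+0+2=3, FN=2+4+0=6 → 4/13 = 0.3077
  K: TP=6, FP=0+1+0=1, FN=0+1+2=3 → 12/16 = 0.7500
Macro-F1 score = mean = (0.8333 + 0.5333 + 0.3077 + 0.7500) / 4 = 0.606

0.606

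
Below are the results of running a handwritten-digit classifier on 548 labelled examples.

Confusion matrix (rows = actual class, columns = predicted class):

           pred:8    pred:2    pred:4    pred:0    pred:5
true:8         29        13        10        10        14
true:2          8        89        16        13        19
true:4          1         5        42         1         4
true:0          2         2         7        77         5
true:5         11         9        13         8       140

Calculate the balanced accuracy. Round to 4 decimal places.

0.6779

Balanced accuracy = mean of per-class recall.
  8: recall = 29/76 = 0.38158
  2: recall = 89/145 = 0.61379
  4: recall = 42/53 = 0.79245
  0: recall = 77/93 = 0.82796
  5: recall = 140/181 = 0.77348
Mean = (0.38158 + 0.61379 + 0.79245 + 0.82796 + 0.77348) / 5 = 0.6779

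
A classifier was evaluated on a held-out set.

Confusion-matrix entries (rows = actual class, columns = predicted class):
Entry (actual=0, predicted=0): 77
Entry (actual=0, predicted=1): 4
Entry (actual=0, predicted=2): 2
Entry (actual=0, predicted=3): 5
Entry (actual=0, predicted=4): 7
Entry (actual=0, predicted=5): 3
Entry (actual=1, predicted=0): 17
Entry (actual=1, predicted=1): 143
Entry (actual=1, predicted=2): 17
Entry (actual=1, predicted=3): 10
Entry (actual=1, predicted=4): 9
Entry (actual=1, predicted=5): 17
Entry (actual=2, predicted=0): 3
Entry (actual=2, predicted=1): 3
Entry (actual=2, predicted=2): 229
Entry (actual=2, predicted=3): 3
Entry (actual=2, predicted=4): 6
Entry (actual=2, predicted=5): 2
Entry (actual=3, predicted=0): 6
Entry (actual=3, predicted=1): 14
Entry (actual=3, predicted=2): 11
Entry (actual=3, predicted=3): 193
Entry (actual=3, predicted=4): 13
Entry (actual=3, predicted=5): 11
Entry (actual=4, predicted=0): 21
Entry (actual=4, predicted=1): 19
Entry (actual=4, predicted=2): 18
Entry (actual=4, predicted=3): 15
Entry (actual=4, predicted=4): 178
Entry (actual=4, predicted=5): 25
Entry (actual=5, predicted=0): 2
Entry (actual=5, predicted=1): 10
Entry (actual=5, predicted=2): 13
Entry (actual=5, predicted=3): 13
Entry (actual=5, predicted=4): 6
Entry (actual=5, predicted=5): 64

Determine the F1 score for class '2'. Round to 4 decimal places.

0.8545

F1 score = 2·TP/(2·TP+FP+FN).
2: TP=229, FP=2+17+11+18+13=61, FN=3+3+3+6+2=17 → 458/536 = 0.85448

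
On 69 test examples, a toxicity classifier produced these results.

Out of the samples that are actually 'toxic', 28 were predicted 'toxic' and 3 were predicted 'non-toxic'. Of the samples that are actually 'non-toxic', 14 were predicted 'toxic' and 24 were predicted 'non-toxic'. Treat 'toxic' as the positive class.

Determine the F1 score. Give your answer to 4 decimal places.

0.7671

Precision = TP/(TP+FP) = 28/42 = 0.6667
Recall = TP/(TP+FN) = 28/31 = 0.9032
F1 = 2·TP/(2·TP+FP+FN) = 56/73 = 0.7671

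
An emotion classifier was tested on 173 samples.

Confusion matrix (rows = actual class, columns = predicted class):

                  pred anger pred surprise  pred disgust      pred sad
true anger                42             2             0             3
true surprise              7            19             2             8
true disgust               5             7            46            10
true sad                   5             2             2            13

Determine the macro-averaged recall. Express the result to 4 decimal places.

Per-class recall (TP/(TP+FN)):
  anger: TP=42, FN=2+0+3=5 → 42/47 = 0.89362
  surprise: TP=19, FN=7+2+8=17 → 19/36 = 0.52778
  disgust: TP=46, FN=5+7+10=22 → 46/68 = 0.67647
  sad: TP=13, FN=5+2+2=9 → 13/22 = 0.59091
Macro-recall = mean = (0.89362 + 0.52778 + 0.67647 + 0.59091) / 4 = 0.6722

0.6722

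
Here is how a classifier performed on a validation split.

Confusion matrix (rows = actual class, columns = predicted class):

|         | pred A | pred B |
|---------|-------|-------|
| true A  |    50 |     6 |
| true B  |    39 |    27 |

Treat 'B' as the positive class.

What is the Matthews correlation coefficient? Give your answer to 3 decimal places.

0.339

MCC = (TP·TN − FP·FN) / √((TP+FP)(TP+FN)(TN+FP)(TN+FN))
Numerator = 27·50 − 6·39 = 1116
Denominator = √(33·66·56·89) = √10855152 = 3294.7158
MCC = 1116 / 3294.7158 = 0.339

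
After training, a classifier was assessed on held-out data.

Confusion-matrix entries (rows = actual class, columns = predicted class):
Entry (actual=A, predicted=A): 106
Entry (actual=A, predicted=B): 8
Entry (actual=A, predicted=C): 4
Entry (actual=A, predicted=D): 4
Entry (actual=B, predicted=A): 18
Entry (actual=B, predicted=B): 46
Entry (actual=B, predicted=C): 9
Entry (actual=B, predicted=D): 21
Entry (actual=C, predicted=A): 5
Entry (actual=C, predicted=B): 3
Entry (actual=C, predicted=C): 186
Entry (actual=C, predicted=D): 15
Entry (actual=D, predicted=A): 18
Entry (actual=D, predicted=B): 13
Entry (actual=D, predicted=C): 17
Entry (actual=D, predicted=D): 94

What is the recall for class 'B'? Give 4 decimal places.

0.4894

One-vs-rest for 'B': TP = diagonal; FP = other classes predicted 'B'; FN = 'B' predicted as other.
recall = TP/(TP+FN).
B: TP=46, FN=18+9+21=48 → 46/94 = 0.48936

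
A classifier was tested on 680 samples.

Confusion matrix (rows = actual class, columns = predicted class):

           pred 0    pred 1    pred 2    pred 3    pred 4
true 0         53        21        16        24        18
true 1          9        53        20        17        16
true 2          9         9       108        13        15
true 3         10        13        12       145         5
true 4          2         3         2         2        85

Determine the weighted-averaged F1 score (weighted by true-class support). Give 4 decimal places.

Per-class F1 score (2·TP/(2·TP+FP+FN)):
  0: TP=53, FP=9+9+10+2=30, FN=21+16+24+18=79 → 106/215 = 0.49302
  1: TP=53, FP=21+9+13+3=46, FN=9+20+17+16=62 → 106/214 = 0.49533
  2: TP=108, FP=16+20+12+2=50, FN=9+9+13+15=46 → 216/312 = 0.69231
  3: TP=145, FP=24+17+13+2=56, FN=10+13+12+5=40 → 290/386 = 0.75130
  4: TP=85, FP=18+16+15+5=54, FN=2+3+2+2=9 → 170/233 = 0.72961
Weighted-F1 score = Σ (supportᵢ/N)·F1 scoreᵢ with N=680: (132/680)·0.49302 + (115/680)·0.49533 + (154/680)·0.69231 + (185/680)·0.75130 + (94/680)·0.72961 = 0.6415

0.6415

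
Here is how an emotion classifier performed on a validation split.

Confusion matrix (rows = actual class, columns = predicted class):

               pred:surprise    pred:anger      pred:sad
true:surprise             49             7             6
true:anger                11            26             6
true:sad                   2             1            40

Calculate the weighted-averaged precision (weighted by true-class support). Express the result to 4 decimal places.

Per-class precision (TP/(TP+FP)):
  surprise: TP=49, FP=11+2=13 → 49/62 = 0.79032
  anger: TP=26, FP=7+1=8 → 26/34 = 0.76471
  sad: TP=40, FP=6+6=12 → 40/52 = 0.76923
Weighted-precision = Σ (supportᵢ/N)·precisionᵢ with N=148: (62/148)·0.79032 + (43/148)·0.76471 + (43/148)·0.76923 = 0.7768

0.7768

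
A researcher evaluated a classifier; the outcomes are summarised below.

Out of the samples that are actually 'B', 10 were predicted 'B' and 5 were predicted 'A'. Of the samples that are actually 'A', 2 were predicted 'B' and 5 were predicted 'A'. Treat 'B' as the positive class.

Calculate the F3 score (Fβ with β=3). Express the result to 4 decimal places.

Fβ = (1+β²)·TP / ((1+β²)·TP + β²·FN + FP), with β²=9
= 10·10 / (10·10 + 9·5 + 2) = 0.6803

0.6803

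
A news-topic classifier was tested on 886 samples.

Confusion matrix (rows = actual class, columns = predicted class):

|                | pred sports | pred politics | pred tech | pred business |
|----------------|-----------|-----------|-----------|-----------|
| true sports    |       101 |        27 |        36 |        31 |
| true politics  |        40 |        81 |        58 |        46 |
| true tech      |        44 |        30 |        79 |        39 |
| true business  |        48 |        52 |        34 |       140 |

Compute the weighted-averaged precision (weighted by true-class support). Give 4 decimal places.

0.4555

Per-class precision (TP/(TP+FP)):
  sports: TP=101, FP=40+44+48=132 → 101/233 = 0.43348
  politics: TP=81, FP=27+30+52=109 → 81/190 = 0.42632
  tech: TP=79, FP=36+58+34=128 → 79/207 = 0.38164
  business: TP=140, FP=31+46+39=116 → 140/256 = 0.54688
Weighted-precision = Σ (supportᵢ/N)·precisionᵢ with N=886: (195/886)·0.43348 + (225/886)·0.42632 + (192/886)·0.38164 + (274/886)·0.54688 = 0.4555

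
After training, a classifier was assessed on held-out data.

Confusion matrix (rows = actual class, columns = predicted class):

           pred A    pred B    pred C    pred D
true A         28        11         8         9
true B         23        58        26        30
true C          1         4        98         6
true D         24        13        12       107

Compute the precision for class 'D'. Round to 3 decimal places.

0.704

Treat 'D' as positive and all other classes as negative.
precision = TP/(TP+FP).
D: TP=107, FP=9+30+6=45 → 107/152 = 0.7039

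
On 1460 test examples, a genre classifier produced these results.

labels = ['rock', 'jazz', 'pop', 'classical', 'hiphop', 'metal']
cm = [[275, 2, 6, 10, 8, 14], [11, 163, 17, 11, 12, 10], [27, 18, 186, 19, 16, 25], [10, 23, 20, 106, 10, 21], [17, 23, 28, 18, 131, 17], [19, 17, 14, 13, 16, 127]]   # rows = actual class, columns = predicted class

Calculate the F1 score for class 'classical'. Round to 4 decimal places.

0.5777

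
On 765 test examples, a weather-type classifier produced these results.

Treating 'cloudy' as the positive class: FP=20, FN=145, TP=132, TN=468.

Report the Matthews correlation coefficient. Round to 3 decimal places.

0.525

MCC = (TP·TN − FP·FN) / √((TP+FP)(TP+FN)(TN+FP)(TN+FN))
Numerator = 132·468 − 20·145 = 58876
Denominator = √(152·277·488·613) = √12595158976 = 112228.1559
MCC = 58876 / 112228.1559 = 0.525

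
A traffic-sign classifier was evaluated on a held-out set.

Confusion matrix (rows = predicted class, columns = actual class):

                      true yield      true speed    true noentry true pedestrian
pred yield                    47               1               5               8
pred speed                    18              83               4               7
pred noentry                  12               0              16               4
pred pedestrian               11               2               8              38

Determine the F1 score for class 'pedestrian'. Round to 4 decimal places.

0.6552

Treat 'pedestrian' as positive and all other classes as negative.
F1 score = 2·TP/(2·TP+FP+FN).
pedestrian: TP=38, FP=11+2+8=21, FN=8+7+4=19 → 76/116 = 0.65517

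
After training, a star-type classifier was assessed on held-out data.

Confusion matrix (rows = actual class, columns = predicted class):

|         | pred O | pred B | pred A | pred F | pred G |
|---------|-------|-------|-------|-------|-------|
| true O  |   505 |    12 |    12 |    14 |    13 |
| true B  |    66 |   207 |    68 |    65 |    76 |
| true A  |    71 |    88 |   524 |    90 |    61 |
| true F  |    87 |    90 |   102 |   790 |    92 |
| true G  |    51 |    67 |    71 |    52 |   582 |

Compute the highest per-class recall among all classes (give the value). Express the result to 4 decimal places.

0.9083

Per-class recall (TP/(TP+FN)):
  O: TP=505, FN=12+12+14+13=51 → 505/556 = 0.90827
  B: TP=207, FN=66+68+65+76=275 → 207/482 = 0.42946
  A: TP=524, FN=71+88+90+61=310 → 524/834 = 0.62830
  F: TP=790, FN=87+90+102+92=371 → 790/1161 = 0.68045
  G: TP=582, FN=51+67+71+52=241 → 582/823 = 0.70717
Highest is class 'O' with recall = 0.9083.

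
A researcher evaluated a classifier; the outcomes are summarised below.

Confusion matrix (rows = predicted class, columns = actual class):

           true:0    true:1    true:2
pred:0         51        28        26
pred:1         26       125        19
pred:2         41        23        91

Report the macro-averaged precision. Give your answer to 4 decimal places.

Per-class precision (TP/(TP+FP)):
  0: TP=51, FP=28+26=54 → 51/105 = 0.48571
  1: TP=125, FP=26+19=45 → 125/170 = 0.73529
  2: TP=91, FP=41+23=64 → 91/155 = 0.58710
Macro-precision = mean = (0.48571 + 0.73529 + 0.58710) / 3 = 0.6027

0.6027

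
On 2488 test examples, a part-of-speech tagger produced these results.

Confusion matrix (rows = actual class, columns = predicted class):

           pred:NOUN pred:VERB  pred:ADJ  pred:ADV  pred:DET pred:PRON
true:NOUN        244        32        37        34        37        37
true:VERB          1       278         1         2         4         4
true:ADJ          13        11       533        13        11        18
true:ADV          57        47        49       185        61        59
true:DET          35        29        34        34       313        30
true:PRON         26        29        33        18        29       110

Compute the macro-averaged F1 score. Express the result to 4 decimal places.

0.6376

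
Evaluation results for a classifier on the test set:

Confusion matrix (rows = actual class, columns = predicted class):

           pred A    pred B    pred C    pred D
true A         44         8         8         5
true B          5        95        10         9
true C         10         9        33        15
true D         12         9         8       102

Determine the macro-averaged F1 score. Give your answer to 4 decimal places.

Per-class F1 score (2·TP/(2·TP+FP+FN)):
  A: TP=44, FP=5+10+12=27, FN=8+8+5=21 → 88/136 = 0.64706
  B: TP=95, FP=8+9+9=26, FN=5+10+9=24 → 190/240 = 0.79167
  C: TP=33, FP=8+10+8=26, FN=10+9+15=34 → 66/126 = 0.52381
  D: TP=102, FP=5+9+15=29, FN=12+9+8=29 → 204/262 = 0.77863
Macro-F1 score = mean = (0.64706 + 0.79167 + 0.52381 + 0.77863) / 4 = 0.6853

0.6853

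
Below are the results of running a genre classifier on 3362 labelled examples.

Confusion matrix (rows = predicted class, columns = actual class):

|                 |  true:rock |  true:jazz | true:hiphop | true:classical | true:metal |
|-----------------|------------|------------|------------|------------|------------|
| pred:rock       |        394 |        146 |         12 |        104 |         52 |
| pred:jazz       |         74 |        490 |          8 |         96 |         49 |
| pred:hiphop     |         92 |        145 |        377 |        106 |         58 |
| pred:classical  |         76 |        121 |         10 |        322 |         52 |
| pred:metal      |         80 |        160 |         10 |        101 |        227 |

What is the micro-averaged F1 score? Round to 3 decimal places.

Micro-averaging pools counts across classes: ΣTP=1810, ΣFP=1552, ΣFN=1552.
Micro-F1 score = 2·TP/(2·TP+FP+FN) on pooled counts = 0.538 (equals overall accuracy in single-label multiclass).

0.538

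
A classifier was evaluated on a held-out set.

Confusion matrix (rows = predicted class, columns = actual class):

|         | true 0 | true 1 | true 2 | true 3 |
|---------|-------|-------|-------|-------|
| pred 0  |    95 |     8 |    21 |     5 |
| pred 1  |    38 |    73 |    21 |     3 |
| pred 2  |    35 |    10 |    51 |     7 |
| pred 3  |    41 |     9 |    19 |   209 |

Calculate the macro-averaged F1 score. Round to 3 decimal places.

0.623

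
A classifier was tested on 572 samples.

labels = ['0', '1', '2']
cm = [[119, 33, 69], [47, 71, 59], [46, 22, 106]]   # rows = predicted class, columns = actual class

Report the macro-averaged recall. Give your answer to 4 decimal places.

Per-class recall (TP/(TP+FN)):
  0: TP=119, FN=47+46=93 → 119/212 = 0.56132
  1: TP=71, FN=33+22=55 → 71/126 = 0.56349
  2: TP=106, FN=69+59=128 → 106/234 = 0.45299
Macro-recall = mean = (0.56132 + 0.56349 + 0.45299) / 3 = 0.5259

0.5259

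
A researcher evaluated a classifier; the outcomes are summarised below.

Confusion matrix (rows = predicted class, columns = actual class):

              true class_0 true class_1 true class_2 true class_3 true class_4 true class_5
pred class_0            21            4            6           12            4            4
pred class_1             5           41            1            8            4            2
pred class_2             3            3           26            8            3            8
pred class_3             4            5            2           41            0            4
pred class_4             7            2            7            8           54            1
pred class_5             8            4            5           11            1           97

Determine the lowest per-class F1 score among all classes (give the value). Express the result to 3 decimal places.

Per-class F1 score (2·TP/(2·TP+FP+FN)):
  class_0: TP=21, FP=4+6+12+4+4=30, FN=5+3+4+7+8=27 → 42/99 = 0.4242
  class_1: TP=41, FP=5+1+8+4+2=20, FN=4+3+5+2+4=18 → 82/120 = 0.6833
  class_2: TP=26, FP=3+3+8+3+8=25, FN=6+1+2+7+5=21 → 52/98 = 0.5306
  class_3: TP=41, FP=4+5+2+0+4=15, FN=12+8+8+8+11=47 → 82/144 = 0.5694
  class_4: TP=54, FP=7+2+7+8+1=25, FN=4+4+3+0+1=12 → 108/145 = 0.7448
  class_5: TP=97, FP=8+4+5+11+1=29, FN=4+2+8+4+1=19 → 194/242 = 0.8017
Lowest is class 'class_0' with F1 score = 0.424.

0.424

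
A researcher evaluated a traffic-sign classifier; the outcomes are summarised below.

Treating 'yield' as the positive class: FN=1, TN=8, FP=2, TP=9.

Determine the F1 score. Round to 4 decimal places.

0.8571

Precision = TP/(TP+FP) = 9/11 = 0.8182
Recall = TP/(TP+FN) = 9/10 = 0.9000
F1 = 2·TP/(2·TP+FP+FN) = 18/21 = 0.8571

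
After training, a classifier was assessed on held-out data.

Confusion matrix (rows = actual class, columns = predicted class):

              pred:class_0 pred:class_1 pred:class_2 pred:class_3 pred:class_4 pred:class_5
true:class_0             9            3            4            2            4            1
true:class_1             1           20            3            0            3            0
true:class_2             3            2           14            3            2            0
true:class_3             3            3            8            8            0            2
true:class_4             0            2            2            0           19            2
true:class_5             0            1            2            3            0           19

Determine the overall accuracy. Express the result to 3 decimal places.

Accuracy = trace / total = (9+20+14+8+19+19=89) / 148 = 89/148 = 0.601

0.601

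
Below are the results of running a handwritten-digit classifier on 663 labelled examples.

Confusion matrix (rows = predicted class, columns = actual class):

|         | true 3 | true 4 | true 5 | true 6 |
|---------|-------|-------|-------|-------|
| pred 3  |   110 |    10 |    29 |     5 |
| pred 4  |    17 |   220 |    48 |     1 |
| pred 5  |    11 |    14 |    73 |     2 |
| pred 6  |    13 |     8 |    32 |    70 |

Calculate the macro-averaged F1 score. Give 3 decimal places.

Per-class F1 score (2·TP/(2·TP+FP+FN)):
  3: TP=110, FP=10+29+5=44, FN=17+11+13=41 → 220/305 = 0.7213
  4: TP=220, FP=17+48+1=66, FN=10+14+8=32 → 440/538 = 0.8178
  5: TP=73, FP=11+14+2=27, FN=29+48+32=109 → 146/282 = 0.5177
  6: TP=70, FP=13+8+32=53, FN=5+1+2=8 → 140/201 = 0.6965
Macro-F1 score = mean = (0.7213 + 0.8178 + 0.5177 + 0.6965) / 4 = 0.688

0.688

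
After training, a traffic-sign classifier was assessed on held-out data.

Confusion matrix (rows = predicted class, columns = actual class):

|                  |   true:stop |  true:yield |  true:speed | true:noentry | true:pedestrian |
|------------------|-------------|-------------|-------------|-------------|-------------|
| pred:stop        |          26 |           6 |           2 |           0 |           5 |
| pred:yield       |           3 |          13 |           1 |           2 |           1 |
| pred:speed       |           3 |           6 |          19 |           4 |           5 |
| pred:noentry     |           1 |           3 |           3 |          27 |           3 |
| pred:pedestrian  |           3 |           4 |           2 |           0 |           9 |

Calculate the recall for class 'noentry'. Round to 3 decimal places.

recall = TP/(TP+FN).
noentry: TP=27, FN=0+2+4+0=6 → 27/33 = 0.8182

0.818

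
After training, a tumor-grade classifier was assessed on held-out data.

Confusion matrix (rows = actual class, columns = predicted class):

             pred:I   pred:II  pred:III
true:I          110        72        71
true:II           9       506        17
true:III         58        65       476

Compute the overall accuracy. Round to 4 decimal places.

Accuracy = trace / total = (110+506+476=1092) / 1384 = 1092/1384 = 0.7890

0.7890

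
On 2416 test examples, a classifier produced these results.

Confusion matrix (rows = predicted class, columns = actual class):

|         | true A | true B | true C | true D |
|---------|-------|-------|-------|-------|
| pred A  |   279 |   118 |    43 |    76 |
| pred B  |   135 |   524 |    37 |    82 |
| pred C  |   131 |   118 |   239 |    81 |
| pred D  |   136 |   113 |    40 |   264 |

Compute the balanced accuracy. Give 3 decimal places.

0.550

Balanced accuracy = mean of per-class recall.
  A: recall = 279/681 = 0.4097
  B: recall = 524/873 = 0.6002
  C: recall = 239/359 = 0.6657
  D: recall = 264/503 = 0.5249
Mean = (0.4097 + 0.6002 + 0.6657 + 0.5249) / 4 = 0.550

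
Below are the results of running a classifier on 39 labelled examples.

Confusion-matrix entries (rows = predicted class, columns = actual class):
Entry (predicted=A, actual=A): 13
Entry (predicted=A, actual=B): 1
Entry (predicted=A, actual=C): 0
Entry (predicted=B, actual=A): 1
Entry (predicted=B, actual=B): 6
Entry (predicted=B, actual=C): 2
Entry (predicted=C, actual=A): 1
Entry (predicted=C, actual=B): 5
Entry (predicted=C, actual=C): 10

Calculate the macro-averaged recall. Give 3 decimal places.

0.733

Per-class recall (TP/(TP+FN)):
  A: TP=13, FN=1+1=2 → 13/15 = 0.8667
  B: TP=6, FN=1+5=6 → 6/12 = 0.5000
  C: TP=10, FN=0+2=2 → 10/12 = 0.8333
Macro-recall = mean = (0.8667 + 0.5000 + 0.8333) / 3 = 0.733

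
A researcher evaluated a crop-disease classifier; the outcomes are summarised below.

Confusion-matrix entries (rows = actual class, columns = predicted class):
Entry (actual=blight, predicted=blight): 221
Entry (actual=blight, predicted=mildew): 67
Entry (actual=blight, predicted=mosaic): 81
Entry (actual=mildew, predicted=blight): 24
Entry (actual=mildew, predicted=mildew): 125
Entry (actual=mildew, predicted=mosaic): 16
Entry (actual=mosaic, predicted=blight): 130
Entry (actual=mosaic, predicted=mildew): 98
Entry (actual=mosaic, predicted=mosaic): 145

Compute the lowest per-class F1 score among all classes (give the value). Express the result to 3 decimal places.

0.472

Per-class F1 score (2·TP/(2·TP+FP+FN)):
  blight: TP=221, FP=24+130=154, FN=67+81=148 → 442/744 = 0.5941
  mildew: TP=125, FP=67+98=165, FN=24+16=40 → 250/455 = 0.5495
  mosaic: TP=145, FP=81+16=97, FN=130+98=228 → 290/615 = 0.4715
Lowest is class 'mosaic' with F1 score = 0.472.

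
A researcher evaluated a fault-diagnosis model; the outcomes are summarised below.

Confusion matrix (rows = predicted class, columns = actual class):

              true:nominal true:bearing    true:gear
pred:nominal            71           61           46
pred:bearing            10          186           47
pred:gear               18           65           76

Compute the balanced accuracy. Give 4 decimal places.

Balanced accuracy = mean of per-class recall.
  nominal: recall = 71/99 = 0.71717
  bearing: recall = 186/312 = 0.59615
  gear: recall = 76/169 = 0.44970
Mean = (0.71717 + 0.59615 + 0.44970) / 3 = 0.5877

0.5877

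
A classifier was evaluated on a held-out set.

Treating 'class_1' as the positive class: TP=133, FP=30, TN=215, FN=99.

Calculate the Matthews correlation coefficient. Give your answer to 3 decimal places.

MCC = (TP·TN − FP·FN) / √((TP+FP)(TP+FN)(TN+FP)(TN+FN))
Numerator = 133·215 − 30·99 = 25625
Denominator = √(163·232·245·314) = √2909184880 = 53936.8601
MCC = 25625 / 53936.8601 = 0.475

0.475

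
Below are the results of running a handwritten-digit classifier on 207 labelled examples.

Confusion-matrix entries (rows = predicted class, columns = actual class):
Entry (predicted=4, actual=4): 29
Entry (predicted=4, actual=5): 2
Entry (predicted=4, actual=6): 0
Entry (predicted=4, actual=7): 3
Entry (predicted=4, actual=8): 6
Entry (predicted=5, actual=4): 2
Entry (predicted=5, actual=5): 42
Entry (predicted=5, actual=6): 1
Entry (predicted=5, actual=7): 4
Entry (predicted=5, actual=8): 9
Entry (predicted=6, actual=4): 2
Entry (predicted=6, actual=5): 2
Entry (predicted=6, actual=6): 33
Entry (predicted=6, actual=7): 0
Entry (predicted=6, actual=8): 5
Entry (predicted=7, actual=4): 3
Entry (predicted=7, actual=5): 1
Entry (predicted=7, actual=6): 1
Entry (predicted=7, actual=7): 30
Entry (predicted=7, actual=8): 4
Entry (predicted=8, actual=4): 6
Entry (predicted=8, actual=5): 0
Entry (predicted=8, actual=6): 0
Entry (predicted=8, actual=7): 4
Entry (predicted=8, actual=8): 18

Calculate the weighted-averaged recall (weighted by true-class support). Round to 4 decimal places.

0.7343

Per-class recall (TP/(TP+FN)):
  4: TP=29, FN=2+2+3+6=13 → 29/42 = 0.69048
  5: TP=42, FN=2+2+1+0=5 → 42/47 = 0.89362
  6: TP=33, FN=0+1+1+0=2 → 33/35 = 0.94286
  7: TP=30, FN=3+4+0+4=11 → 30/41 = 0.73171
  8: TP=18, FN=6+9+5+4=24 → 18/42 = 0.42857
Weighted-recall = Σ (supportᵢ/N)·recallᵢ with N=207: (42/207)·0.69048 + (47/207)·0.89362 + (35/207)·0.94286 + (41/207)·0.73171 + (42/207)·0.42857 = 0.7343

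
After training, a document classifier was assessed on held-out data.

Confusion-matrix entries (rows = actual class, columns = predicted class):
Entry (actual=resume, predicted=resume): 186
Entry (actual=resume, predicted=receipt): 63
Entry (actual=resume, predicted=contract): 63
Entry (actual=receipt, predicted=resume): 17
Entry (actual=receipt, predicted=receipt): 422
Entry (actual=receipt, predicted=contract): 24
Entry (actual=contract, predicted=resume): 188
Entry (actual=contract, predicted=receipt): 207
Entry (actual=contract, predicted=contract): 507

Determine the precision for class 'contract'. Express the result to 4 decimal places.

precision = TP/(TP+FP).
contract: TP=507, FP=63+24=87 → 507/594 = 0.85354

0.8535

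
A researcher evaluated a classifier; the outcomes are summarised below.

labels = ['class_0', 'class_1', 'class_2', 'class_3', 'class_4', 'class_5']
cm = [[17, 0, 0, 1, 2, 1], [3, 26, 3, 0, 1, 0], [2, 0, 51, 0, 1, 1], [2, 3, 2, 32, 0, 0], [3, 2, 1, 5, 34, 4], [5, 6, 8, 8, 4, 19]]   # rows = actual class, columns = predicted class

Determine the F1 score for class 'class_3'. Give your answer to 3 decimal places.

0.753

Treat 'class_3' as positive and all other classes as negative.
F1 score = 2·TP/(2·TP+FP+FN).
class_3: TP=32, FP=1+0+0+5+8=14, FN=2+3+2+0+0=7 → 64/85 = 0.7529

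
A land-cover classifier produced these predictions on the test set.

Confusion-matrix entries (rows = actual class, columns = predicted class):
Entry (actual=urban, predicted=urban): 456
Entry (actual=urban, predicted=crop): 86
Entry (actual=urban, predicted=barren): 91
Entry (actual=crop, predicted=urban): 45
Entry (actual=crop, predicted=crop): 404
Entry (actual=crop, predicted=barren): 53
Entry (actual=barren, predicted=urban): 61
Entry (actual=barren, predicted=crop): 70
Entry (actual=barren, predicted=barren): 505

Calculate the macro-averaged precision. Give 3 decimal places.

0.770

Per-class precision (TP/(TP+FP)):
  urban: TP=456, FP=45+61=106 → 456/562 = 0.8114
  crop: TP=404, FP=86+70=156 → 404/560 = 0.7214
  barren: TP=505, FP=91+53=144 → 505/649 = 0.7781
Macro-precision = mean = (0.8114 + 0.7214 + 0.7781) / 3 = 0.770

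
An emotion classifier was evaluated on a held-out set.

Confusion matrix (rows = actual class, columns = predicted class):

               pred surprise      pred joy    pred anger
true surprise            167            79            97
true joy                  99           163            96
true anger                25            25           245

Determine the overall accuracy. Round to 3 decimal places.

0.577

Accuracy = trace / total = (167+163+245=575) / 996 = 575/996 = 0.577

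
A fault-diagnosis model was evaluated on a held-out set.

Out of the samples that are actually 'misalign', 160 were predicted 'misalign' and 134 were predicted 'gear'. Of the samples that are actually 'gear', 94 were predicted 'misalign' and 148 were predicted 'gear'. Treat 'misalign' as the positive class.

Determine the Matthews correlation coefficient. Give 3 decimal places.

MCC = (TP·TN − FP·FN) / √((TP+FP)(TP+FN)(TN+FP)(TN+FN))
Numerator = 160·148 − 94·134 = 11084
Denominator = √(254·294·242·282) = √5096188944 = 71387.5966
MCC = 11084 / 71387.5966 = 0.155

0.155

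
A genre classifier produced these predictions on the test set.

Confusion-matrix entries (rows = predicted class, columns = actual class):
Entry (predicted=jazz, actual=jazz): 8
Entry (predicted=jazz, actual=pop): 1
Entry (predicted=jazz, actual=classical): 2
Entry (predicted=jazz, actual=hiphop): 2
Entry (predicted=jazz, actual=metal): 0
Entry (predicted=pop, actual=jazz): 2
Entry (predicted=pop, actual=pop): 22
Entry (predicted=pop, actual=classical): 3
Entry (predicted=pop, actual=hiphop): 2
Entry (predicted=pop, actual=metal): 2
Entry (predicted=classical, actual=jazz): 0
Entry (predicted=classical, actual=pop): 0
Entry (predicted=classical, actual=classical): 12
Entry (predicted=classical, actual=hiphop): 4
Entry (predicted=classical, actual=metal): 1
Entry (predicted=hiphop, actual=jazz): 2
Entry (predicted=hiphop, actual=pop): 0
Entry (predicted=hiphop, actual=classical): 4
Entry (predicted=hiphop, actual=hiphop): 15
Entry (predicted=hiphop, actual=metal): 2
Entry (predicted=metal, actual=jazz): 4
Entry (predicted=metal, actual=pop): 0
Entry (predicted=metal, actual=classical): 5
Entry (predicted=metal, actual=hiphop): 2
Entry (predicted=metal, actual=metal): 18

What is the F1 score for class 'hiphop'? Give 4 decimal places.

0.6250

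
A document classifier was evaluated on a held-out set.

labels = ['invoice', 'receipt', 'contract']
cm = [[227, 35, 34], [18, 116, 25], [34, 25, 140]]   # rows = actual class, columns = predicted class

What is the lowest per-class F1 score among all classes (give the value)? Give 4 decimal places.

0.6925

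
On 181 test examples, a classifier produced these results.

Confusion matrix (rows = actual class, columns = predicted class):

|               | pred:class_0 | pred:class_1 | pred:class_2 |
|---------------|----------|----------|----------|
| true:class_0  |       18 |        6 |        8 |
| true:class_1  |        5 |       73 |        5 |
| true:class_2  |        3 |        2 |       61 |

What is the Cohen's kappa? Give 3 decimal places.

0.742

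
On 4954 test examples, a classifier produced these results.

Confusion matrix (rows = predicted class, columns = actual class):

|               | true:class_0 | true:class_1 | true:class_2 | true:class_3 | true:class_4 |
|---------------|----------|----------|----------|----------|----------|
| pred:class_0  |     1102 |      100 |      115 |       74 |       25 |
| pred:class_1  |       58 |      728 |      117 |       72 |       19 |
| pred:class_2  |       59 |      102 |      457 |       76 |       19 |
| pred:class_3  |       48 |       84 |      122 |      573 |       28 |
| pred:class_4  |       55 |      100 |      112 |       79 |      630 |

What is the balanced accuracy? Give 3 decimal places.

0.702

Balanced accuracy = mean of per-class recall.
  class_0: recall = 1102/1322 = 0.8336
  class_1: recall = 728/1114 = 0.6535
  class_2: recall = 457/923 = 0.4951
  class_3: recall = 573/874 = 0.6556
  class_4: recall = 630/721 = 0.8738
Mean = (0.8336 + 0.6535 + 0.4951 + 0.6556 + 0.8738) / 5 = 0.702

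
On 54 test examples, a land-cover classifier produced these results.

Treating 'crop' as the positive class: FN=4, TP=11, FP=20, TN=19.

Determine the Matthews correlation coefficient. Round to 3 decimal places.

0.200

MCC = (TP·TN − FP·FN) / √((TP+FP)(TP+FN)(TN+FP)(TN+FN))
Numerator = 11·19 − 20·4 = 129
Denominator = √(31·15·39·23) = √417105 = 645.8367
MCC = 129 / 645.8367 = 0.200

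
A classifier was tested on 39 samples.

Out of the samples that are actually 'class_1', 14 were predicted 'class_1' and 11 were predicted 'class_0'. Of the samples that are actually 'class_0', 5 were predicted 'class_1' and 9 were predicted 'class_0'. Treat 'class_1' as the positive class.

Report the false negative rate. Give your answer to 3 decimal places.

FNR = FN/(FN+TP) = 11/(11+14) = 0.440

0.440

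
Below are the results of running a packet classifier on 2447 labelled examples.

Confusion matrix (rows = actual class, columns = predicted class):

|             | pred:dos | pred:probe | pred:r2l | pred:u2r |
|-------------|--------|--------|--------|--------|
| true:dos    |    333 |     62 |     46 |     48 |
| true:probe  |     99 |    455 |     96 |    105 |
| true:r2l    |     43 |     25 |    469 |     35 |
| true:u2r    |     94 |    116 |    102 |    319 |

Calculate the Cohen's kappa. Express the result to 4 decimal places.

Observed agreement pₒ = trace/N = 1576/2447 = 0.64405
Expected agreement pₑ = Σ (rowᵢ·colᵢ)/N² = (489·569 + 755·658 + 572·713 + 631·507)/2447² = 0.25097
κ = (pₒ − pₑ)/(1 − pₑ) = (0.64405 − 0.25097)/(1 − 0.25097) = 0.5248

0.5248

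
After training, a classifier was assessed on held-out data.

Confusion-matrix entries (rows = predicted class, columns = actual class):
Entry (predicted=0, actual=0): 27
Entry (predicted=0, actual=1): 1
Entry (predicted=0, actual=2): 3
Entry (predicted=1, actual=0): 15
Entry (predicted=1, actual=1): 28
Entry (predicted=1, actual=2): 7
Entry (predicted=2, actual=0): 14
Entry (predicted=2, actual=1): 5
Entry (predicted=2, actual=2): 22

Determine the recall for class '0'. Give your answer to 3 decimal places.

0.482

One-vs-rest for '0': TP = diagonal; FP = other classes predicted '0'; FN = '0' predicted as other.
recall = TP/(TP+FN).
0: TP=27, FN=15+14=29 → 27/56 = 0.4821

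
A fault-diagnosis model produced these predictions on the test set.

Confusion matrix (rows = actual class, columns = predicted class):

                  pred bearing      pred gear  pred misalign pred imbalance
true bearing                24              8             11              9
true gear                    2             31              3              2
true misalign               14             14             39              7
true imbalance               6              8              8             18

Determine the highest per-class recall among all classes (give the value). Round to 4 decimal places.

Per-class recall (TP/(TP+FN)):
  bearing: TP=24, FN=8+11+9=28 → 24/52 = 0.46154
  gear: TP=31, FN=2+3+2=7 → 31/38 = 0.81579
  misalign: TP=39, FN=14+14+7=35 → 39/74 = 0.52703
  imbalance: TP=18, FN=6+8+8=22 → 18/40 = 0.45000
Highest is class 'gear' with recall = 0.8158.

0.8158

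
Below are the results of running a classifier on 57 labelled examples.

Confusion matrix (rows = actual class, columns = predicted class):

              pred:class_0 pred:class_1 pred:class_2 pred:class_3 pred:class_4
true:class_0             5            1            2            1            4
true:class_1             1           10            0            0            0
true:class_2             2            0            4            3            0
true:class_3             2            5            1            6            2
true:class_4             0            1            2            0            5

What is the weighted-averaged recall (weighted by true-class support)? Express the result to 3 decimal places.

0.526

Per-class recall (TP/(TP+FN)):
  class_0: TP=5, FN=1+2+1+4=8 → 5/13 = 0.3846
  class_1: TP=10, FN=1+0+0+0=1 → 10/11 = 0.9091
  class_2: TP=4, FN=2+0+3+0=5 → 4/9 = 0.4444
  class_3: TP=6, FN=2+5+1+2=10 → 6/16 = 0.3750
  class_4: TP=5, FN=0+1+2+0=3 → 5/8 = 0.6250
Weighted-recall = Σ (supportᵢ/N)·recallᵢ with N=57: (13/57)·0.3846 + (11/57)·0.9091 + (9/57)·0.4444 + (16/57)·0.3750 + (8/57)·0.6250 = 0.526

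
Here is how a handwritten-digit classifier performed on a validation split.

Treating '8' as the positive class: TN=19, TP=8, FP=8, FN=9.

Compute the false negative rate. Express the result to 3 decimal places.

0.529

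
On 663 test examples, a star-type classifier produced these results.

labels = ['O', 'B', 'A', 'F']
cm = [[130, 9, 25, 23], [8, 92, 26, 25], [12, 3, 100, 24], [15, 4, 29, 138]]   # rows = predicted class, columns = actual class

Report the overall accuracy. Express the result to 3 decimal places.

0.694

Accuracy = trace / total = (130+92+100+138=460) / 663 = 460/663 = 0.694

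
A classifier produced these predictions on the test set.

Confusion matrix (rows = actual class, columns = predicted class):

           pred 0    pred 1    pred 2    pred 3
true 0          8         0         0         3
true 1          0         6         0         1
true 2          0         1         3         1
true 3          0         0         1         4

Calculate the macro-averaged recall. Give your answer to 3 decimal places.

Per-class recall (TP/(TP+FN)):
  0: TP=8, FN=0+0+3=3 → 8/11 = 0.7273
  1: TP=6, FN=0+0+1=1 → 6/7 = 0.8571
  2: TP=3, FN=0+1+1=2 → 3/5 = 0.6000
  3: TP=4, FN=0+0+1=1 → 4/5 = 0.8000
Macro-recall = mean = (0.7273 + 0.8571 + 0.6000 + 0.8000) / 4 = 0.746

0.746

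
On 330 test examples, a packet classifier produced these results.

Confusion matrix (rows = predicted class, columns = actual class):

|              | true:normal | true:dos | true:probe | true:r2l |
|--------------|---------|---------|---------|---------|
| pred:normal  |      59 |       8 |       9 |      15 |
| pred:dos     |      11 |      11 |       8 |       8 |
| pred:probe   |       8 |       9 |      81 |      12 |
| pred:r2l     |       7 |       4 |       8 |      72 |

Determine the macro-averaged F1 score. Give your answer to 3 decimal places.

Per-class F1 score (2·TP/(2·TP+FP+FN)):
  normal: TP=59, FP=8+9+15=32, FN=11+8+7=26 → 118/176 = 0.6705
  dos: TP=11, FP=11+8+8=27, FN=8+9+4=21 → 22/70 = 0.3143
  probe: TP=81, FP=8+9+12=29, FN=9+8+8=25 → 162/216 = 0.7500
  r2l: TP=72, FP=7+4+8=19, FN=15+8+12=35 → 144/198 = 0.7273
Macro-F1 score = mean = (0.6705 + 0.3143 + 0.7500 + 0.7273) / 4 = 0.616

0.616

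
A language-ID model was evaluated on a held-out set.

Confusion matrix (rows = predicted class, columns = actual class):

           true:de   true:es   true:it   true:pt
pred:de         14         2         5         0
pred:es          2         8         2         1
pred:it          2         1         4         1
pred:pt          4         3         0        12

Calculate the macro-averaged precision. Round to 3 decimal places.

Per-class precision (TP/(TP+FP)):
  de: TP=14, FP=2+5+0=7 → 14/21 = 0.6667
  es: TP=8, FP=2+2+1=5 → 8/13 = 0.6154
  it: TP=4, FP=2+1+1=4 → 4/8 = 0.5000
  pt: TP=12, FP=4+3+0=7 → 12/19 = 0.6316
Macro-precision = mean = (0.6667 + 0.6154 + 0.5000 + 0.6316) / 4 = 0.603

0.603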